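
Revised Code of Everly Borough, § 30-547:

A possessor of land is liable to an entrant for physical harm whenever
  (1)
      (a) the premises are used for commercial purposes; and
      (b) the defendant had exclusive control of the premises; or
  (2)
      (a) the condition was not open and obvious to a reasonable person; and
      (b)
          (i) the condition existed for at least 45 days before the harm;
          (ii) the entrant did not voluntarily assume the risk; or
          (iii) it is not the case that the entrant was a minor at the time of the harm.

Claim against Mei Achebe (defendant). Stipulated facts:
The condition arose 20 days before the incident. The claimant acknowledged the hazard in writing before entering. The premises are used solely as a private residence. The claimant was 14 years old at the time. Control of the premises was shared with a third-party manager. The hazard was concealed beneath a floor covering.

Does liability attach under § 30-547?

(a) commercial use — not satisfied.
(b) exclusive control — fails.
(1): F AND F → false.
(a) not open/obvious — met.
(i) condition ≥45 days old — fails.
(ii) no assumed risk — not satisfied.
(iii) not (entrant a minor) — not satisfied.
(b): F OR F OR F → false.
(2): T AND F → false.
Overall: F OR F → false.

No — not liable.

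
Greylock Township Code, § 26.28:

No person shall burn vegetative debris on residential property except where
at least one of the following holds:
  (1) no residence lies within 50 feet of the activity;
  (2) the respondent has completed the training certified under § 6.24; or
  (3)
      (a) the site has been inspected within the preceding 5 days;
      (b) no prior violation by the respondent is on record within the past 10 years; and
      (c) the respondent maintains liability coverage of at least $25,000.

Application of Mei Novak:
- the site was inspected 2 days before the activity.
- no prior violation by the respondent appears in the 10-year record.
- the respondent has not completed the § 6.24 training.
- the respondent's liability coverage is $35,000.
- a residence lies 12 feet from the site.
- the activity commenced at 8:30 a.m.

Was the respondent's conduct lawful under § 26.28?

(1) no residence in 50 ft — not met.
(2) training certified — fails.
(a) site inspected — satisfied.
(b) no prior violation — satisfied.
(c) coverage ≥ $25,000 — satisfied.
(3): T AND T AND T → true.
So Overall is satisfied (F OR F OR T).

Yes — lawful.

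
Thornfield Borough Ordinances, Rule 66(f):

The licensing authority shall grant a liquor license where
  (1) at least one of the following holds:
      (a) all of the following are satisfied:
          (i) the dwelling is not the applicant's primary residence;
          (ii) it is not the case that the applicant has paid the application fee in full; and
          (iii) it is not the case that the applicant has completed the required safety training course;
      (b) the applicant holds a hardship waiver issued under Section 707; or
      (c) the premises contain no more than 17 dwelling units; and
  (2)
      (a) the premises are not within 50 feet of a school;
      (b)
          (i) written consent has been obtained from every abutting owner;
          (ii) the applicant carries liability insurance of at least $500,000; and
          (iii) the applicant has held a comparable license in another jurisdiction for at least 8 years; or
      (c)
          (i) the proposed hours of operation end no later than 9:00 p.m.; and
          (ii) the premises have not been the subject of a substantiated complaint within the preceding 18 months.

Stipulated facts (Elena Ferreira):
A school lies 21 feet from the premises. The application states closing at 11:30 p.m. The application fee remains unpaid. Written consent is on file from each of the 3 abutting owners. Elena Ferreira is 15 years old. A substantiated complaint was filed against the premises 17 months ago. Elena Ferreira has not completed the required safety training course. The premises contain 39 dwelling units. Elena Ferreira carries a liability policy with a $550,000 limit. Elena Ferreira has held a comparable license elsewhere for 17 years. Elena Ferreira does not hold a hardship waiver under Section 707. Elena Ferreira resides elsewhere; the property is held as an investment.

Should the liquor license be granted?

Yes — granted.

(i) not (primary residence) — holds.
(ii) not (fee paid) — holds.
(iii) not (safety training) — holds.
So (a) is satisfied (T AND T AND T).
(b) hardship waiver — fails.
(c) ≤ 17 units — not satisfied.
(1): T OR F OR F → true.
(a) ≥50 ft from school — not satisfied.
(i) all abutters consent — met.
(ii) insurance ≥ $500,000 — holds.
(iii) prior license ≥ 8 yr — met.
So (b) is satisfied (T AND T AND T).
(i) closes by 9 p.m. — fails.
(ii) no complaint in 18 mo. — not met.
(c): F AND F → false.
(2): F OR T OR F → true.
Overall = T AND T = true.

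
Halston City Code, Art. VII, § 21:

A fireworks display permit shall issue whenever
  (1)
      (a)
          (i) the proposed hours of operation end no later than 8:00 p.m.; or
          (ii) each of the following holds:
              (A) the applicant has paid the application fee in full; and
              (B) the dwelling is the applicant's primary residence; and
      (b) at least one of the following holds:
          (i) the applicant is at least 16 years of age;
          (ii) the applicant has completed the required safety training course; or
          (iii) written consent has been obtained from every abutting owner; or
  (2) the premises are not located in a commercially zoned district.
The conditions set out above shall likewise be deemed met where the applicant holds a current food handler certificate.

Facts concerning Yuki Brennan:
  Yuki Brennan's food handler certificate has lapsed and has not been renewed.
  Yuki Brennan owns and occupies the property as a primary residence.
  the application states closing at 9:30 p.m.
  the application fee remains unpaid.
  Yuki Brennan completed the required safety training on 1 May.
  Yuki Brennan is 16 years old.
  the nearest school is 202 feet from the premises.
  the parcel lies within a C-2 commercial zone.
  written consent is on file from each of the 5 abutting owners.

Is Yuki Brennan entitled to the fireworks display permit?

No — denied.

(i) closes by 8 p.m. — not satisfied.
(A) fee paid — not met.
(B) primary residence — met.
So (ii) is not satisfied (F AND T).
So (a) is not satisfied (F OR F).
(i) age ≥ 16 — met.
(ii) safety training — met.
(iii) all abutters consent — met.
(b): T OR T OR T → true.
(1) = F AND T = false.
(2) not (commercially zoned) — not met.
Overall: F OR F → false.
Exception (food handler cert.) — not satisfied.
Result: main false OR exception false → false.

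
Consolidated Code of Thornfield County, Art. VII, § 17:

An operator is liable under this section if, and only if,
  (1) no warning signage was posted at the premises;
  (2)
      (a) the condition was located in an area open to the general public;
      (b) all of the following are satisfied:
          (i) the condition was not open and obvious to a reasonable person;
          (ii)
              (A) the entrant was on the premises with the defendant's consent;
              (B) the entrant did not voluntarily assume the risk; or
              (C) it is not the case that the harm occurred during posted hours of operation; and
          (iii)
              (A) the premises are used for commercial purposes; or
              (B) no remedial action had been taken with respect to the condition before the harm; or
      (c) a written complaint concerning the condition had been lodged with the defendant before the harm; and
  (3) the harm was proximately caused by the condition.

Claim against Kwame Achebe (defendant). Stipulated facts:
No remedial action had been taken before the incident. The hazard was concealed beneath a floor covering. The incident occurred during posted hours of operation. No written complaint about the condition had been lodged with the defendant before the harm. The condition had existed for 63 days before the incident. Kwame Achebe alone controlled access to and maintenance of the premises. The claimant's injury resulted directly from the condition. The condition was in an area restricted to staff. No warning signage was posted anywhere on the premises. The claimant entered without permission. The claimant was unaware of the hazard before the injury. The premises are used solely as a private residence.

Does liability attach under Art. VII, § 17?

(1) no signage posted — satisfied.
(a) public area — not satisfied.
(i) not open/obvious — satisfied.
(A) consent to enter — fails.
(B) no assumed risk — holds.
(C) not (during posted hours) — not met.
(ii): F OR T OR F → true.
(A) commercial use — not satisfied.
(B) no remedial action — met.
(iii): F OR T → true.
(b) = T AND T AND T = true.
(c) complaint lodged — not satisfied.
So (2) is satisfied (F OR T OR F).
(3) proximate cause — holds.
So Overall is satisfied (T AND T AND T).

Yes — liable.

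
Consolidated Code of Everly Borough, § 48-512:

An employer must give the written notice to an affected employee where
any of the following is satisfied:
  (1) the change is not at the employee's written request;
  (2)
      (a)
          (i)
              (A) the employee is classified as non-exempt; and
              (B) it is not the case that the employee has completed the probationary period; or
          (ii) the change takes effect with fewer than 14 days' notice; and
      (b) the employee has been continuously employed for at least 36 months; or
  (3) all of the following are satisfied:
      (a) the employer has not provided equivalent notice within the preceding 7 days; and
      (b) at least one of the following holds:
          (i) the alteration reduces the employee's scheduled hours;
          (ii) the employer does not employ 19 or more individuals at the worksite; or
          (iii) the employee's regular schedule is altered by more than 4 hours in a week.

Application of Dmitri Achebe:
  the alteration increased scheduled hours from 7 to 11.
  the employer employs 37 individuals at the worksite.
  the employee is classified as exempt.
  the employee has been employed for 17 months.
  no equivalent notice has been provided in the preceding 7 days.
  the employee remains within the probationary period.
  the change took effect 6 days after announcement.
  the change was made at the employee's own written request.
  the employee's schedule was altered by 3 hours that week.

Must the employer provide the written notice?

(1) not employee-requested — not met.
(A) non-exempt — not met.
(B) not (past probation) — holds.
(i) = F AND T = false.
(ii) < 14 days' notice — holds.
So (a) is satisfied (F OR T).
(b) tenure ≥ 36 mo. — not satisfied.
(2): T AND F → false.
(a) no recent notice — holds.
(i) hours reduced — fails.
(ii) not (≥ 19 at site) — fails.
(iii) schedule shift > 4h — not satisfied.
So (b) is not satisfied (F OR F OR F).
(3): T AND F → false.
Overall = F OR F OR F = false.

No — not required.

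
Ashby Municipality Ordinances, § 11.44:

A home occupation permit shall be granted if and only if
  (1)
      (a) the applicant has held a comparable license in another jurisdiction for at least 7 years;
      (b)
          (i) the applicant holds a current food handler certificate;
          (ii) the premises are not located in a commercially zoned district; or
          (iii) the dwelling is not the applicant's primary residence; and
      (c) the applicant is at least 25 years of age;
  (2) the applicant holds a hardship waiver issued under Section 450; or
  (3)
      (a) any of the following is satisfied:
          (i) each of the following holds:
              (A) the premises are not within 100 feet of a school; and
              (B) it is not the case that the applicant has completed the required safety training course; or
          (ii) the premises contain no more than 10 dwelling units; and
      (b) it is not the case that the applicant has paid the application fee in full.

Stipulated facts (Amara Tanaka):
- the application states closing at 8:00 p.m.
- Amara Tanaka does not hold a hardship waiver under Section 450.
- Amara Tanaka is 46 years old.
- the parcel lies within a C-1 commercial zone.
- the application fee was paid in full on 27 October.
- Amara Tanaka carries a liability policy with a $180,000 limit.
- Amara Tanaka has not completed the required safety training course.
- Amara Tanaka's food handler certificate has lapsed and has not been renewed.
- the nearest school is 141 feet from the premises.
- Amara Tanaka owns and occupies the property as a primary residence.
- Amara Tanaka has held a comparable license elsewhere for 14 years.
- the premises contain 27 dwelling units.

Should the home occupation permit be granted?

No — denied.

(a) prior license ≥ 7 yr — satisfied.
(i) food handler cert. — fails.
(ii) not (commercially zoned) — not satisfied.
(iii) not (primary residence) — not met.
(b) = F OR F OR F = false.
(c) age ≥ 25 — met.
So (1) is not satisfied (T AND F AND T).
(2) hardship waiver — fails.
(A) ≥100 ft from school — holds.
(B) not (safety training) — satisfied.
(i) = T AND T = true.
(ii) ≤ 10 units — not satisfied.
So (a) is satisfied (T OR F).
(b) not (fee paid) — not met.
(3): T AND F → false.
So Overall is not satisfied (F OR F OR F).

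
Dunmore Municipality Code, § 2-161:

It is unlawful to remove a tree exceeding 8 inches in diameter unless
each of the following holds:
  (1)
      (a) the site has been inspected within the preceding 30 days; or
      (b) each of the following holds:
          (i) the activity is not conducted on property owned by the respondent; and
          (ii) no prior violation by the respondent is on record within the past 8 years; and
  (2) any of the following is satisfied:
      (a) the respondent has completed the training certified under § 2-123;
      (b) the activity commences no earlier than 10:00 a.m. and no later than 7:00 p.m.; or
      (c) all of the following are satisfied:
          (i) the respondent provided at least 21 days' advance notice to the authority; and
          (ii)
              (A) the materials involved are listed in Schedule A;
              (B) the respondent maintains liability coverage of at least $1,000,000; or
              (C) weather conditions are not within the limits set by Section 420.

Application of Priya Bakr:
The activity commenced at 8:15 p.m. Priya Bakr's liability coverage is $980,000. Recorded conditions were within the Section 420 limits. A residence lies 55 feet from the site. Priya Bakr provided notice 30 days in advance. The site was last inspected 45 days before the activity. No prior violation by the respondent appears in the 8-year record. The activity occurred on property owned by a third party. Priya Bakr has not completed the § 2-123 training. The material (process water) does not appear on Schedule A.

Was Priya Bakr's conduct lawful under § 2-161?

No — unlawful.

(a) site inspected — fails.
(i) not (own property) — satisfied.
(ii) no prior violation — holds.
So (b) is satisfied (T AND T).
(1) = F OR T = true.
(a) training certified — not satisfied.
(b) start within hours — fails.
(i) ≥21 days' notice — satisfied.
(A) Schedule A material — fails.
(B) coverage ≥ $1,000,000 — fails.
(C) not (weather ok) — not satisfied.
So (ii) is not satisfied (F OR F OR F).
(c): T AND F → false.
(2) = F OR F OR F = false.
So Overall is not satisfied (T AND F).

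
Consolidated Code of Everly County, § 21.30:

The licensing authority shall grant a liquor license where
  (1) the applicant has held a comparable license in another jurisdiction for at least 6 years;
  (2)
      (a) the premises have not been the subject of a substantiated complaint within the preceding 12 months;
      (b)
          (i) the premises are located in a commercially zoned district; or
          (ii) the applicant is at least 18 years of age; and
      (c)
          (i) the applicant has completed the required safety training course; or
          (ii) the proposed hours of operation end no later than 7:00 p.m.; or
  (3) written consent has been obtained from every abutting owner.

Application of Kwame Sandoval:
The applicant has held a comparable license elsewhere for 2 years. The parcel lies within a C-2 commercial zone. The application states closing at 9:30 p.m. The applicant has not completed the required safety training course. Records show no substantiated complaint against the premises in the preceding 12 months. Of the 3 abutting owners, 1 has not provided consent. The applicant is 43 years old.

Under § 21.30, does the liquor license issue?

(1) prior license ≥ 6 yr — not met.
(a) no complaint in 12 mo. — met.
(i) commercially zoned — holds.
(ii) age ≥ 18 — met.
So (b) is satisfied (T OR T).
(i) safety training — fails.
(ii) closes by 7 p.m. — not met.
(c) = F OR F = false.
(2): T AND T AND F → false.
(3) all abutters consent — not satisfied.
Overall = F OR F OR F = false.

No — denied.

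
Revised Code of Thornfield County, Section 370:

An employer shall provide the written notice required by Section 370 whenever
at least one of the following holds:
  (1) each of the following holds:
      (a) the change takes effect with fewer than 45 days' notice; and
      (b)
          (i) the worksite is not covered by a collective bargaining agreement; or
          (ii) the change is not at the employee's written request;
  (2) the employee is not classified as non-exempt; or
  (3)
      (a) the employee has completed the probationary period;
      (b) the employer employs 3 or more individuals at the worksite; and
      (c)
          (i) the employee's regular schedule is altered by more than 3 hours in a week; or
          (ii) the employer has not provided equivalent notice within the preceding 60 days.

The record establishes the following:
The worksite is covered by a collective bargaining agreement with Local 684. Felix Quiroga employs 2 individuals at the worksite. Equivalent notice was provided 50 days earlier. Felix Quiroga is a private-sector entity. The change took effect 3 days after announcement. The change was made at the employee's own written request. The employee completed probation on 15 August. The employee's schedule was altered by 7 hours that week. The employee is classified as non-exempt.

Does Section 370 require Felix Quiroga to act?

No — not required.

(a) < 45 days' notice — met.
(i) no CBA — not satisfied.
(ii) not employee-requested — not met.
(b) = F OR F = false.
(1) = T AND F = false.
(2) not (non-exempt) — not met.
(a) past probation — holds.
(b) ≥ 3 at site — not met.
(i) schedule shift > 3h — holds.
(ii) no recent notice — fails.
(c) = T OR F = true.
(3) = T AND F AND T = false.
Overall: F OR F OR F → false.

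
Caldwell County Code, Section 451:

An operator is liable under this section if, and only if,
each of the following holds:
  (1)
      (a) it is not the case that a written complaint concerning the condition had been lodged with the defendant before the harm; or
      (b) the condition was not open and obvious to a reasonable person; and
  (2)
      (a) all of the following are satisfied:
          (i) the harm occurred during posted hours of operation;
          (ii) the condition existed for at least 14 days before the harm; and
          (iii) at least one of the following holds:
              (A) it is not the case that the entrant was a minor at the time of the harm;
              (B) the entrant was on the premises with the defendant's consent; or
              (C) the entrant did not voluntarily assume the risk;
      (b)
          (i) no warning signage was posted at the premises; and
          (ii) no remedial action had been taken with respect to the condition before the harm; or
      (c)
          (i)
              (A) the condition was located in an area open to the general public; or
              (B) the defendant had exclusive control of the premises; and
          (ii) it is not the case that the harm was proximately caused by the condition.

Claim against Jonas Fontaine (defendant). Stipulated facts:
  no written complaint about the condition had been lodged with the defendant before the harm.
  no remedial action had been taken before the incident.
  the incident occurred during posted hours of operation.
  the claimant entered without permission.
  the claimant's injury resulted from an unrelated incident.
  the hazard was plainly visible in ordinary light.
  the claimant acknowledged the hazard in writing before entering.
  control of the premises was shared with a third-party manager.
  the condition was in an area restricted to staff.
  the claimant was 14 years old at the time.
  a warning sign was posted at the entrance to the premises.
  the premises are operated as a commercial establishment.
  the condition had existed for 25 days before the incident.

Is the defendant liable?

No — not liable.

(a) not (complaint lodged) — satisfied.
(b) not open/obvious — fails.
So (1) is satisfied (T OR F).
(i) during posted hours — satisfied.
(ii) condition ≥14 days old — met.
(A) not (entrant a minor) — not satisfied.
(B) consent to enter — not met.
(C) no assumed risk — not met.
(iii) = F OR F OR F = false.
(a): T AND T AND F → false.
(i) no signage posted — not satisfied.
(ii) no remedial action — satisfied.
(b) = F AND T = false.
(A) public area — not met.
(B) exclusive control — fails.
(i): F OR F → false.
(ii) not (proximate cause) — satisfied.
(c): F AND T → false.
(2): F OR F OR F → false.
Overall = T AND F = false.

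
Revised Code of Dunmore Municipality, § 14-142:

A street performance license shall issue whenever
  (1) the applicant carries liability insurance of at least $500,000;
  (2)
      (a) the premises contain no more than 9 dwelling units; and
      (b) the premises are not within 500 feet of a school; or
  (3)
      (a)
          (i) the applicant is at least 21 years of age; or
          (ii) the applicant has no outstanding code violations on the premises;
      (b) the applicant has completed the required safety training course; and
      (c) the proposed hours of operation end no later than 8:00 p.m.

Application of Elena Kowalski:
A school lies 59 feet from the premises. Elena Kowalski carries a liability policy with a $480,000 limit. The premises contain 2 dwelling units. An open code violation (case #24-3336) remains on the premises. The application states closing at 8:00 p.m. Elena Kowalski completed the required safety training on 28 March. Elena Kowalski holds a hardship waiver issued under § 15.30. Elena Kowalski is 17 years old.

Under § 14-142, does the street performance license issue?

(1) insurance ≥ $500,000 — not met.
(a) ≤ 9 units — holds.
(b) ≥500 ft from school — not met.
So (2) is not satisfied (T AND F).
(i) age ≥ 21 — fails.
(ii) no code violations — fails.
(a) = F OR F = false.
(b) safety training — met.
(c) closes by 8 p.m. — holds.
(3): F AND T AND T → false.
So Overall is not satisfied (F OR F OR F).

No — denied.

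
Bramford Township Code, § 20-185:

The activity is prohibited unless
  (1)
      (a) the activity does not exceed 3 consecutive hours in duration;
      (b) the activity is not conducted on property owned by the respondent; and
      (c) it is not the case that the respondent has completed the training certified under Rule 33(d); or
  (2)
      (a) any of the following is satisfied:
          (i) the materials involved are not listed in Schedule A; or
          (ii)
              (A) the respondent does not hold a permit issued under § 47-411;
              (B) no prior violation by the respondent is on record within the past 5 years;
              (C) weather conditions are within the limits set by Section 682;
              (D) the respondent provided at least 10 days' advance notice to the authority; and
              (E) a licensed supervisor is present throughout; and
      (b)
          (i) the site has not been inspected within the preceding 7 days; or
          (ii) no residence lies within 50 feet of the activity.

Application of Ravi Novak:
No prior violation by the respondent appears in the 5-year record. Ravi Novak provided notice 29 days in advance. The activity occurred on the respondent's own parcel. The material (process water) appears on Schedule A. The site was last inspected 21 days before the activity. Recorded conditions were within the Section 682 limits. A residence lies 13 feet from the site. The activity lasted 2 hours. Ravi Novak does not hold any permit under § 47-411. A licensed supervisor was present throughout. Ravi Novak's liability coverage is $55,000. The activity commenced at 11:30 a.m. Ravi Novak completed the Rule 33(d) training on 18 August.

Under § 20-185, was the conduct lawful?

Yes — lawful.

(a) ≤ 3 hrs duration — holds.
(b) not (own property) — fails.
(c) not (training certified) — fails.
(1): T AND F AND F → false.
(i) not (Schedule A material) — fails.
(A) not (holds permit) — satisfied.
(B) no prior violation — holds.
(C) weather ok — holds.
(D) ≥10 days' notice — satisfied.
(E) supervisor present — satisfied.
(ii): T AND T AND T AND T AND T → true.
(a) = F OR T = true.
(i) not (site inspected) — satisfied.
(ii) no residence in 50 ft — not satisfied.
So (b) is satisfied (T OR F).
(2): T AND T → true.
So Overall is satisfied (F OR T).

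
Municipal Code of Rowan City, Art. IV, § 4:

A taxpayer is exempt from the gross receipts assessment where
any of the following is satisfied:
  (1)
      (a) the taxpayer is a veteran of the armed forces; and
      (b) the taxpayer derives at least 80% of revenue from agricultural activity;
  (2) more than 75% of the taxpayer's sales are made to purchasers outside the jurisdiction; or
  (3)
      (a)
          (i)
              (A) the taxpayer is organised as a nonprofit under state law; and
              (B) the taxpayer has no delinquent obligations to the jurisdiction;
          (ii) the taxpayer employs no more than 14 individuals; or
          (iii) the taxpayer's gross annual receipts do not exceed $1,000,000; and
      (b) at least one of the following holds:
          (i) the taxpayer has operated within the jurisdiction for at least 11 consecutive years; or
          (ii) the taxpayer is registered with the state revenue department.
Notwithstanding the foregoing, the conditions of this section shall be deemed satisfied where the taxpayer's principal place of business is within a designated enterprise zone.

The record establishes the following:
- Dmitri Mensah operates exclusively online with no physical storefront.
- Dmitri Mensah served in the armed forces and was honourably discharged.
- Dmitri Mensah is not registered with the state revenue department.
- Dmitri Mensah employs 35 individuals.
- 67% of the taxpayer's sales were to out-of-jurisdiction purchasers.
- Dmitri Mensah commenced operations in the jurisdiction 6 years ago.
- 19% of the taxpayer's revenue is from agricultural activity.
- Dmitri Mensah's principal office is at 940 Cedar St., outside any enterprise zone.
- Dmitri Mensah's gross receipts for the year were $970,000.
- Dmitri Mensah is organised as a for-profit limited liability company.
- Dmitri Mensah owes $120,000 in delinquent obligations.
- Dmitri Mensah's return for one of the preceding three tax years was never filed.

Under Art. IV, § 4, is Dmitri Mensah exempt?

No — not exempt.

(a) veteran — met.
(b) ≥80% agricultural — not satisfied.
(1): T AND F → false.
(2) >75% out-of-jur. sales — fails.
(A) nonprofit — not met.
(B) no delinquency — not satisfied.
(i): F AND F → false.
(ii) ≤ 14 employees — not met.
(iii) receipts ≤ $1,000,000 — satisfied.
(a) = F OR F OR T = true.
(i) ≥ 11 yrs in jurisdiction — not satisfied.
(ii) state-registered — fails.
(b): F OR F → false.
So (3) is not satisfied (T AND F).
So Overall is not satisfied (F OR F OR F).
Exception (in enterprise zone) — not satisfied.
Result: main false OR exception false → false.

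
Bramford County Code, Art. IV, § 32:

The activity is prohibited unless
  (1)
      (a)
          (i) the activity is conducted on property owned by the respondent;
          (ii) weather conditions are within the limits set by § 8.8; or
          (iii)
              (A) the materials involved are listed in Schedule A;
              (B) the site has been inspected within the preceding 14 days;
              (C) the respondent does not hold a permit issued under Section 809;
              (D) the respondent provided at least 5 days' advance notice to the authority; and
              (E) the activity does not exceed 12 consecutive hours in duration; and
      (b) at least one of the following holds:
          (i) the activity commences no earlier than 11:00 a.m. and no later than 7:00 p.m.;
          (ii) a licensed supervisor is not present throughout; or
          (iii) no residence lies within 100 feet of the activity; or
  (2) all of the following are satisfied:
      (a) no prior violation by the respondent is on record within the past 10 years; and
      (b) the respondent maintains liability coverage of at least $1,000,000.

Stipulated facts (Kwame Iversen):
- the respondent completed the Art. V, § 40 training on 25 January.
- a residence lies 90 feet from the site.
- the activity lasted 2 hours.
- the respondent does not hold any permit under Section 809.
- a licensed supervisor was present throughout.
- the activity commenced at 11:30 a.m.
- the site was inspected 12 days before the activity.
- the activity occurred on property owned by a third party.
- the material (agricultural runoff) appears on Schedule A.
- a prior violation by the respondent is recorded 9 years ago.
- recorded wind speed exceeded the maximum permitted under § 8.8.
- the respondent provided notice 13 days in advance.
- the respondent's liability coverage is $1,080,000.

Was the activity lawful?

Yes — lawful.

(i) own property — not met.
(ii) weather ok — not satisfied.
(A) Schedule A material — holds.
(B) site inspected — holds.
(C) not (holds permit) — met.
(D) ≥5 days' notice — holds.
(E) ≤ 12 hrs duration — holds.
(iii): T AND T AND T AND T AND T → true.
(a) = F OR F OR T = true.
(i) start within hours — met.
(ii) not (supervisor present) — not met.
(iii) no residence in 100 ft — not satisfied.
So (b) is satisfied (T OR F OR F).
So (1) is satisfied (T AND T).
(a) no prior violation — not satisfied.
(b) coverage ≥ $1,000,000 — holds.
(2) = F AND T = false.
Overall = T OR F = true.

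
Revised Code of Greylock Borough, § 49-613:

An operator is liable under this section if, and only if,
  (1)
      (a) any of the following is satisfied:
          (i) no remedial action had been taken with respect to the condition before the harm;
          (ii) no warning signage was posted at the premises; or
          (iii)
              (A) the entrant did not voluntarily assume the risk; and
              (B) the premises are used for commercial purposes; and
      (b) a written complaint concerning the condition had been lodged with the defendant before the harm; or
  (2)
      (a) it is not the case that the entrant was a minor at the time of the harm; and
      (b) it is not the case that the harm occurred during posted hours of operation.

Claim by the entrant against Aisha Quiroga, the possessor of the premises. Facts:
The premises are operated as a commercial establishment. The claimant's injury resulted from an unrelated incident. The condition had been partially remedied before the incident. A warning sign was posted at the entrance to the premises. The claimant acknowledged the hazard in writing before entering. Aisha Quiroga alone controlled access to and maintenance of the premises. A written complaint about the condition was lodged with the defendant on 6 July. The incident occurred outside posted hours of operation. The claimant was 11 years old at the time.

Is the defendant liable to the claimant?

No — not liable.

(i) no remedial action — not satisfied.
(ii) no signage posted — not met.
(A) no assumed risk — not met.
(B) commercial use — holds.
(iii): F AND T → false.
So (a) is not satisfied (F OR F OR F).
(b) complaint lodged — satisfied.
(1) = F AND T = false.
(a) not (entrant a minor) — not met.
(b) not (during posted hours) — holds.
(2): F AND T → false.
Overall = F OR F = false.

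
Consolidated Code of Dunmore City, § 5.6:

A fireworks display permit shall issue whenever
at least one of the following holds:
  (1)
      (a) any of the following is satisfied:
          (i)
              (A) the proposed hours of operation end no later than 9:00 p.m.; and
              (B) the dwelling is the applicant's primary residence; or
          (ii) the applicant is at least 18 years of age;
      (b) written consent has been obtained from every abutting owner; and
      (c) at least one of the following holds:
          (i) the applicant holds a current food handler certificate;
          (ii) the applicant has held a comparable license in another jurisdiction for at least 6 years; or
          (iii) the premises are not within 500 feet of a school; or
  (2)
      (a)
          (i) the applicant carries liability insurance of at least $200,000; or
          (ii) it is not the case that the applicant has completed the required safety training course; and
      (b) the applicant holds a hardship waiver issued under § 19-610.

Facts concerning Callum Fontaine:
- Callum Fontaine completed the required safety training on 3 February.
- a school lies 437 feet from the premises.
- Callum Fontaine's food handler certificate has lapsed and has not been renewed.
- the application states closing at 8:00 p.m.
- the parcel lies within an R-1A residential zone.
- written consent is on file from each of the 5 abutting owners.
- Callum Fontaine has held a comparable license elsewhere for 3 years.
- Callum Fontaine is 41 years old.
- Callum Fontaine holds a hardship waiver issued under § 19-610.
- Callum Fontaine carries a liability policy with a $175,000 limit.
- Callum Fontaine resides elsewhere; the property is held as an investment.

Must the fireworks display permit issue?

(A) closes by 9 p.m. — met.
(B) primary residence — fails.
(i): T AND F → false.
(ii) age ≥ 18 — holds.
So (a) is satisfied (F OR T).
(b) all abutters consent — holds.
(i) food handler cert. — fails.
(ii) prior license ≥ 6 yr — fails.
(iii) ≥500 ft from school — not satisfied.
(c) = F OR F OR F = false.
So (1) is not satisfied (T AND T AND F).
(i) insurance ≥ $200,000 — not met.
(ii) not (safety training) — fails.
(a): F OR F → false.
(b) hardship waiver — holds.
(2): F AND T → false.
Overall = F OR F = false.

No — denied.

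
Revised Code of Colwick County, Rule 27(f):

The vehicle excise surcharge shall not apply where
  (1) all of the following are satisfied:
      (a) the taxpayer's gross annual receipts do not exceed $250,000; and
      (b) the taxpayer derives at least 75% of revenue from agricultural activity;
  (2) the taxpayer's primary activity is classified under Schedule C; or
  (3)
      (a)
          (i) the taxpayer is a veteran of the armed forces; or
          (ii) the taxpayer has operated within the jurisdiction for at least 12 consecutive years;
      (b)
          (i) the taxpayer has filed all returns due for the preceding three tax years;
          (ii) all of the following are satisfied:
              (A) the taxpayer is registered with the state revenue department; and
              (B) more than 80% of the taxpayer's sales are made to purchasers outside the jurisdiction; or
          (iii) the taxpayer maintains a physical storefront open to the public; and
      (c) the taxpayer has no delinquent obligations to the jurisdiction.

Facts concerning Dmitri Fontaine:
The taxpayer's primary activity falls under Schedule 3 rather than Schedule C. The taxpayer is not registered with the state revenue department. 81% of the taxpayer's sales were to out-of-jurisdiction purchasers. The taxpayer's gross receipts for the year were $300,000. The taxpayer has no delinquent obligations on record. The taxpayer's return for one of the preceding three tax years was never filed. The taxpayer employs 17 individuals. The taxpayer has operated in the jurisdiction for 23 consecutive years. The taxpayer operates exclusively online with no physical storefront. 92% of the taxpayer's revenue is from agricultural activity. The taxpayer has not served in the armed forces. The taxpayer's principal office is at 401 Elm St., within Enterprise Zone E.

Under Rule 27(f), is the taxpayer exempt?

No — not exempt.

(a) receipts ≤ $250,000 — not met.
(b) ≥75% agricultural — met.
(1) = F AND T = false.
(2) Schedule C activity — not met.
(i) veteran — not met.
(ii) ≥ 12 yrs in jurisdiction — holds.
So (a) is satisfied (F OR T).
(i) returns current — not satisfied.
(A) state-registered — fails.
(B) >80% out-of-jur. sales — holds.
(ii) = F AND T = false.
(iii) has storefront — not met.
(b) = F OR F OR F = false.
(c) no delinquency — satisfied.
(3): T AND F AND T → false.
So Overall is not satisfied (F OR F OR F).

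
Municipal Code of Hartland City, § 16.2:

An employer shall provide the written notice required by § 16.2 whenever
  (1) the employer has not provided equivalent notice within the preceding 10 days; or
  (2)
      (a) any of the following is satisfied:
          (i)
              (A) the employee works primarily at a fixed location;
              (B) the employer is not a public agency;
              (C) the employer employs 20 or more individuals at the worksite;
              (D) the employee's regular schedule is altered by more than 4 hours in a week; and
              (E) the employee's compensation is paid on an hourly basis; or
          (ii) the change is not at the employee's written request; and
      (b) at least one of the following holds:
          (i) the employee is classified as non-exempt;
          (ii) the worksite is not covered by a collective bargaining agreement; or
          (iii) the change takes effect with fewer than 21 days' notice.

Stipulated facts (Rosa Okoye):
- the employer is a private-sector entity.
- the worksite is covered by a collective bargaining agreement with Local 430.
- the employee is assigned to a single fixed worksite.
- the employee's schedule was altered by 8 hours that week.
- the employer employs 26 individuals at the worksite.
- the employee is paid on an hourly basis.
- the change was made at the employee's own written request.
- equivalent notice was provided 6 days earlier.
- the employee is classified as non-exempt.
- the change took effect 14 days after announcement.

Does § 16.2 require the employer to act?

(1) no recent notice — not met.
(A) fixed location — holds.
(B) not (public agency) — holds.
(C) ≥ 20 at site — holds.
(D) schedule shift > 4h — met.
(E) hourly-paid — holds.
(i): T AND T AND T AND T AND T → true.
(ii) not employee-requested — fails.
(a): T OR F → true.
(i) non-exempt — satisfied.
(ii) no CBA — fails.
(iii) < 21 days' notice — satisfied.
(b): T OR F OR T → true.
So (2) is satisfied (T AND T).
Overall: F OR T → true.

Yes — required.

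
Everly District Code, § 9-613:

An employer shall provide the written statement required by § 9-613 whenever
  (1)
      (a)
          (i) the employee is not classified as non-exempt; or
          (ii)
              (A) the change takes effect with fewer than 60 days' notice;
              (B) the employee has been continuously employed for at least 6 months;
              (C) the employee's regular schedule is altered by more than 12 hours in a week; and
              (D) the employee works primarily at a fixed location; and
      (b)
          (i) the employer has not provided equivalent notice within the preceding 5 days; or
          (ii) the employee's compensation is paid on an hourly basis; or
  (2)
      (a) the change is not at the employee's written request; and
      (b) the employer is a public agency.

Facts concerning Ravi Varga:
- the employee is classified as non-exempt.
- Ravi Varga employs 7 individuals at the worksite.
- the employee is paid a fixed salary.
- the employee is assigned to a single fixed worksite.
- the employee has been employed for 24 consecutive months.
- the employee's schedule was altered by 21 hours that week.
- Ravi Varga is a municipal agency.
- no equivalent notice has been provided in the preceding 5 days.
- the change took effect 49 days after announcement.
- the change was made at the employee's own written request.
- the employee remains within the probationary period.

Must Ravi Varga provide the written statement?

Yes — required.

(i) not (non-exempt) — fails.
(A) < 60 days' notice — met.
(B) tenure ≥ 6 mo. — satisfied.
(C) schedule shift > 12h — holds.
(D) fixed location — satisfied.
(ii): T AND T AND T AND T → true.
So (a) is satisfied (F OR T).
(i) no recent notice — holds.
(ii) hourly-paid — fails.
So (b) is satisfied (T OR F).
(1) = T AND T = true.
(a) not employee-requested — not satisfied.
(b) public agency — met.
So (2) is not satisfied (F AND T).
So Overall is satisfied (T OR F).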